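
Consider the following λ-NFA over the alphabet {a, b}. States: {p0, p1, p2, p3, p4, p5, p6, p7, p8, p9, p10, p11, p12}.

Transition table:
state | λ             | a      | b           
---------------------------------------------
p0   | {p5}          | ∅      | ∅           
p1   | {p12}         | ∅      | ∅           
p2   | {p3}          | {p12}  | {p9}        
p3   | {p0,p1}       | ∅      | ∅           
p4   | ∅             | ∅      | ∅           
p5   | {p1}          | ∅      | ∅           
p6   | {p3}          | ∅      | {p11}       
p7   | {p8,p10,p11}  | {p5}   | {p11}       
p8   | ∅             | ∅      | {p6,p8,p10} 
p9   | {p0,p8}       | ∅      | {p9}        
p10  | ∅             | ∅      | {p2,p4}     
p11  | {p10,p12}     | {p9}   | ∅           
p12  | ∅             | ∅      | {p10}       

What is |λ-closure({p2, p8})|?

7

Start with {p2, p8}.
From p2 via λ: add p3.
From p3 via λ: add p0, p1.
From p0 via λ: add p5.
From p1 via λ: add p12.
λ-closure = {p0, p1, p2, p3, p5, p8, p12}, which has 7 states.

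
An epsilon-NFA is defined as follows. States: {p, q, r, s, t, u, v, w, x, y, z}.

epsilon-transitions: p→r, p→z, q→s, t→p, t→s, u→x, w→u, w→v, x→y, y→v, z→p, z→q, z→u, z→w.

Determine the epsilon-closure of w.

{u, v, w, x, y}

Start with {w}.
From w via epsilon: add u, v.
From u via epsilon: add x.
From x via epsilon: add y.
No new states can be added; the closed set is {u, v, w, x, y}.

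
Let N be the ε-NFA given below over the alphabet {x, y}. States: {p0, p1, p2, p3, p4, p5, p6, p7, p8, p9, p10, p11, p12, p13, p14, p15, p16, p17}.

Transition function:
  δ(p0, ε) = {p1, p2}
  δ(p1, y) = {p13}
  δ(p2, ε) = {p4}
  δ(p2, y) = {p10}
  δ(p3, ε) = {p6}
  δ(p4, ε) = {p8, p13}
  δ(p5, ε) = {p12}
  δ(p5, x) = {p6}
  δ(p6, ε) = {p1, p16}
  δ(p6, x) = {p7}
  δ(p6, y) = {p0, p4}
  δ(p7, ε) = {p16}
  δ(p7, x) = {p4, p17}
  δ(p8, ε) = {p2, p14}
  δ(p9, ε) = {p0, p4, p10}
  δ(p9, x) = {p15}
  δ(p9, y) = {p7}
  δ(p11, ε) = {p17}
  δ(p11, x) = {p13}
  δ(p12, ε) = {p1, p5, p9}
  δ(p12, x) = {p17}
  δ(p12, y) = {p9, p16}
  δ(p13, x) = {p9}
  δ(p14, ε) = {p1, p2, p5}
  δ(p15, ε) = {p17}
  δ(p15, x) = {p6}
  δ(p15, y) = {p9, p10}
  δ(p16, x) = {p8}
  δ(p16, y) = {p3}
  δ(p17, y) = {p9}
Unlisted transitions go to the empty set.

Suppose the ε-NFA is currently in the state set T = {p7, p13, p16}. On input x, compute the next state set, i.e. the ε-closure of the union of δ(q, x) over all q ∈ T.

{p0, p1, p2, p4, p5, p8, p9, p10, p12, p13, p14, p17}

p7 on x → {p4, p17}.
p13 on x → {p9}.
p16 on x → {p8}.
Union after reading x: {p4, p8, p9, p17}.
Now take the ε-closure:
From p4 via ε: add p13.
From p8 via ε: add p2, p14.
From p9 via ε: add p0, p10.
From p0 via ε: add p1.
From p14 via ε: add p5.
From p5 via ε: add p12.
No new states can be added; the closed set is {p0, p1, p2, p4, p5, p8, p9, p10, p12, p13, p14, p17}.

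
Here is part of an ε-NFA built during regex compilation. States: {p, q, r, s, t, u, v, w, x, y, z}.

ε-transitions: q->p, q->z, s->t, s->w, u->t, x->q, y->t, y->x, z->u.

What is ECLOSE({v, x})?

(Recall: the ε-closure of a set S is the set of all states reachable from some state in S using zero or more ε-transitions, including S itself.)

Start with {v, x}.
From x via ε: add q.
From q via ε: add p, z.
From z via ε: add u.
From u via ε: add t.
No new states can be added; the closed set is {p, q, t, u, v, x, z}.

{p, q, t, u, v, x, z}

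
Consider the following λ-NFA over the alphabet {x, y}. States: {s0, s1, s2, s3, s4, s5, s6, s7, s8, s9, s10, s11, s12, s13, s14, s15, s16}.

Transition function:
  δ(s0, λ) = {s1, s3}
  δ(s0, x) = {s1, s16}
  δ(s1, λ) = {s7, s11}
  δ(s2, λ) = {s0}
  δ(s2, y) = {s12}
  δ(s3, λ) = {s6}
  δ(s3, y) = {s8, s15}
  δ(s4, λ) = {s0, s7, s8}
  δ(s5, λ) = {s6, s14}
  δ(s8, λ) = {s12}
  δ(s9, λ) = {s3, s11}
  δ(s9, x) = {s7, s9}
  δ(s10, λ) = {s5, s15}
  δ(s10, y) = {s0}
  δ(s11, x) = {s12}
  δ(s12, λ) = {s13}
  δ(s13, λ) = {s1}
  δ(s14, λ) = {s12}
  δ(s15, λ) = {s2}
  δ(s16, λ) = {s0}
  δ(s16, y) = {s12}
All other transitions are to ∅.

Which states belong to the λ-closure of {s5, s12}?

Start with {s5, s12}.
From s5 via λ: add s6, s14.
From s12 via λ: add s13.
From s13 via λ: add s1.
From s1 via λ: add s7, s11.
No new states can be added; the closed set is {s1, s5, s6, s7, s11, s12, s13, s14}.

{s1, s5, s6, s7, s11, s12, s13, s14}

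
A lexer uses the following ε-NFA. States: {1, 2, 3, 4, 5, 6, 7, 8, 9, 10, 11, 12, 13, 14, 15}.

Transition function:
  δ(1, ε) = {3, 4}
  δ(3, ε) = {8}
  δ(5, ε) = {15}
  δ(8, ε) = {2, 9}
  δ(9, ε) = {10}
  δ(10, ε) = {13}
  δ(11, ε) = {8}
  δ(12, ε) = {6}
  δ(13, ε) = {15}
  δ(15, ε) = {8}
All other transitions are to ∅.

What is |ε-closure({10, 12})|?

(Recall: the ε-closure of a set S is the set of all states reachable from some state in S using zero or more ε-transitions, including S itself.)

Start with {10, 12}.
From 10 via ε: add 13.
From 12 via ε: add 6.
From 13 via ε: add 15.
From 15 via ε: add 8.
From 8 via ε: add 2, 9.
ε-closure = {2, 6, 8, 9, 10, 12, 13, 15}, which has 8 states.

8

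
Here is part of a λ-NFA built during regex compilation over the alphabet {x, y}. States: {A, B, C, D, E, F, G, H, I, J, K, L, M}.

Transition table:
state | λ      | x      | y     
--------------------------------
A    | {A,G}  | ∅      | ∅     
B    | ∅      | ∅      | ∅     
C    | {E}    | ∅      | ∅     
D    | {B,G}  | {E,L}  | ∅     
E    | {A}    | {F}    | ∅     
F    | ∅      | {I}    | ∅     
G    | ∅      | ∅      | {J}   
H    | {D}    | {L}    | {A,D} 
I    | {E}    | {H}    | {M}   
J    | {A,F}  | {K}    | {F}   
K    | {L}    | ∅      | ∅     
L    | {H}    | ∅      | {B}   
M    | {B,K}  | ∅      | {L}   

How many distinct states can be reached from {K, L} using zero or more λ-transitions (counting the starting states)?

Start with {K, L}.
From L via λ: add H.
From H via λ: add D.
From D via λ: add B, G.
λ-closure = {B, D, G, H, K, L}, which has 6 states.

6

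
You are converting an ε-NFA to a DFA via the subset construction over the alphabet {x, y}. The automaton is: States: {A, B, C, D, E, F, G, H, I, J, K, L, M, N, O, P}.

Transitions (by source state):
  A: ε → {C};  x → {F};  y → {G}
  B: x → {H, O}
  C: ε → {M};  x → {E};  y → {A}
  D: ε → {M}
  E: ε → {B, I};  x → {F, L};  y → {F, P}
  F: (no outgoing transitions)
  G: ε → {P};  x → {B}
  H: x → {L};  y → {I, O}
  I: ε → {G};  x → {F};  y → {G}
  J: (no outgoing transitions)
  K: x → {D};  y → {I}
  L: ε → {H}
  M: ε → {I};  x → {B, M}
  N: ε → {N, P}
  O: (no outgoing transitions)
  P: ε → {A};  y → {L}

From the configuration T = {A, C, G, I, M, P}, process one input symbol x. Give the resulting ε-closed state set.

A on x → {F}.
C on x → {E}.
G on x → {B}.
I on x → {F}.
M on x → {B, M}.
No x-transition from P.
Union after reading x: {B, E, F, M}.
Now take the ε-closure:
From E via ε: add I.
From I via ε: add G.
From G via ε: add P.
From P via ε: add A.
From A via ε: add C.
No new states can be added; the closed set is {A, B, C, E, F, G, I, M, P}.

{A, B, C, E, F, G, I, M, P}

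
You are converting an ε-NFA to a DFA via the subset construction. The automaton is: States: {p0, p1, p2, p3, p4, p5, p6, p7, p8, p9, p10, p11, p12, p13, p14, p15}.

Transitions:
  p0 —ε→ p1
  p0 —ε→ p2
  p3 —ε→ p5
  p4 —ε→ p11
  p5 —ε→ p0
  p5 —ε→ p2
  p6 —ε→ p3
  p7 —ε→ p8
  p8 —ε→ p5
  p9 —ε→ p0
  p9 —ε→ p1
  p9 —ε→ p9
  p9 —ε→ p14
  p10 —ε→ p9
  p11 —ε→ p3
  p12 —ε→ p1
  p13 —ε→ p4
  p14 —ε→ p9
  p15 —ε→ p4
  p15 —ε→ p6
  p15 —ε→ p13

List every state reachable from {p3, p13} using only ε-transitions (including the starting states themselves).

{p0, p1, p2, p3, p4, p5, p11, p13}

Start with {p3, p13}.
From p3 via ε: add p5.
From p13 via ε: add p4.
From p4 via ε: add p11.
From p5 via ε: add p0, p2.
From p0 via ε: add p1.
No new states can be added; the closed set is {p0, p1, p2, p3, p4, p5, p11, p13}.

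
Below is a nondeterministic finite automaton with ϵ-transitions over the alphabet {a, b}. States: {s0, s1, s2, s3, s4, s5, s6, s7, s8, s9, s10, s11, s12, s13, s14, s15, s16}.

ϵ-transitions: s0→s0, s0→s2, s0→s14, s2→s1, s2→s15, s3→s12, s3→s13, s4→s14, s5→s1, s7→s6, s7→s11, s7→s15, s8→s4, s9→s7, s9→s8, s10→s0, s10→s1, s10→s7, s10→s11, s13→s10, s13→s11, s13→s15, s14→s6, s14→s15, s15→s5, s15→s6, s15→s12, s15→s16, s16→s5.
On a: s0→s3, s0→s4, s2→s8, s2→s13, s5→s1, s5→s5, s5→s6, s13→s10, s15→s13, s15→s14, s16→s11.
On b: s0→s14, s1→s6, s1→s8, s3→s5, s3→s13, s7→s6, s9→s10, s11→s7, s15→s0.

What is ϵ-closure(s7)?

Start with {s7}.
From s7 via ϵ: add s6, s11, s15.
From s15 via ϵ: add s5, s12, s16.
From s5 via ϵ: add s1.
No new states can be added; the closed set is {s1, s5, s6, s7, s11, s12, s15, s16}.

{s1, s5, s6, s7, s11, s12, s15, s16}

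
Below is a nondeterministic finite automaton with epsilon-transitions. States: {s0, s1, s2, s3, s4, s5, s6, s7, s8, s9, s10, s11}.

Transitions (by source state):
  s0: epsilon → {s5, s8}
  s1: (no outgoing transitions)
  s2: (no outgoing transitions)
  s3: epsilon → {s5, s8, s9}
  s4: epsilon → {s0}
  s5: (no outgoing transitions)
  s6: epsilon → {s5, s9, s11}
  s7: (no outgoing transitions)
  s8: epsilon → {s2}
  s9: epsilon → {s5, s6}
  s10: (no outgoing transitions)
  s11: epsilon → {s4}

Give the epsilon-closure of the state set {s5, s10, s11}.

{s0, s2, s4, s5, s8, s10, s11}

Start with {s5, s10, s11}.
From s11 via epsilon: add s4.
From s4 via epsilon: add s0.
From s0 via epsilon: add s8.
From s8 via epsilon: add s2.
No new states can be added; the closed set is {s0, s2, s4, s5, s8, s10, s11}.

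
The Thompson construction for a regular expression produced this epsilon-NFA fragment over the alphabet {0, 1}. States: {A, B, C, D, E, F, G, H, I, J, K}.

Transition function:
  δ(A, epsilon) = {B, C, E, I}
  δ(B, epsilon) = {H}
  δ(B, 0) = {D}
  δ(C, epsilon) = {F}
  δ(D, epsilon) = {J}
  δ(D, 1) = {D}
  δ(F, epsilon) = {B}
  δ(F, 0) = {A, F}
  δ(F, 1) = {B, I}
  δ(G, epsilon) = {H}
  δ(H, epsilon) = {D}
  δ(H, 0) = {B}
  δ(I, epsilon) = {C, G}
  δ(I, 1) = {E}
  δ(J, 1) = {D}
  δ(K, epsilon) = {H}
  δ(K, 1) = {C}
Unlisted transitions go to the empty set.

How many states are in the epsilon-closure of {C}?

Start with {C}.
From C via epsilon: add F.
From F via epsilon: add B.
From B via epsilon: add H.
From H via epsilon: add D.
From D via epsilon: add J.
epsilon-closure = {B, C, D, F, H, J}, which has 6 states.

6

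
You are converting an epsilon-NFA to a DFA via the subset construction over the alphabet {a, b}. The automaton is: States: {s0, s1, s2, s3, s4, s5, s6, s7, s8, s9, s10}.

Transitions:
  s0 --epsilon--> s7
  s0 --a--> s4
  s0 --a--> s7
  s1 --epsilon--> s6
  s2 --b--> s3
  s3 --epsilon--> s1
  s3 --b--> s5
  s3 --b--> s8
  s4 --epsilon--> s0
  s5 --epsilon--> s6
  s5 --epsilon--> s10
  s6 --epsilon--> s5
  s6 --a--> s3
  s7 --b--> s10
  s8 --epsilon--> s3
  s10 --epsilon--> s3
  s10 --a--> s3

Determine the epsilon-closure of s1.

{s1, s3, s5, s6, s10}

Start with {s1}.
From s1 via epsilon: add s6.
From s6 via epsilon: add s5.
From s5 via epsilon: add s10.
From s10 via epsilon: add s3.
No new states can be added; the closed set is {s1, s3, s5, s6, s10}.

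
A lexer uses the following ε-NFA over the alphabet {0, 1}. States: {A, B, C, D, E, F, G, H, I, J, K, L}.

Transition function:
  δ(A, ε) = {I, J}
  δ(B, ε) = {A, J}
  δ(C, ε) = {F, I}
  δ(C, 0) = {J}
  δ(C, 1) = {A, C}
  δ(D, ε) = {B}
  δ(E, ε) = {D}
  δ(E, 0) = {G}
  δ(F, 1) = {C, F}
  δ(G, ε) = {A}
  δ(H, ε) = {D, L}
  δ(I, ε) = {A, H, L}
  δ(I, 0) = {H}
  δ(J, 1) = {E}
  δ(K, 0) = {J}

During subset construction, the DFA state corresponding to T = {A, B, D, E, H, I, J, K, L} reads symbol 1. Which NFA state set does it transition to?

{A, B, D, E, H, I, J, L}

J on 1 → {E}.
No 1-transition from A, B, D, E, H, I, K, L.
Union after reading 1: {E}.
Now take the ε-closure:
From E via ε: add D.
From D via ε: add B.
From B via ε: add A, J.
From A via ε: add I.
From I via ε: add H, L.
No new states can be added; the closed set is {A, B, D, E, H, I, J, L}.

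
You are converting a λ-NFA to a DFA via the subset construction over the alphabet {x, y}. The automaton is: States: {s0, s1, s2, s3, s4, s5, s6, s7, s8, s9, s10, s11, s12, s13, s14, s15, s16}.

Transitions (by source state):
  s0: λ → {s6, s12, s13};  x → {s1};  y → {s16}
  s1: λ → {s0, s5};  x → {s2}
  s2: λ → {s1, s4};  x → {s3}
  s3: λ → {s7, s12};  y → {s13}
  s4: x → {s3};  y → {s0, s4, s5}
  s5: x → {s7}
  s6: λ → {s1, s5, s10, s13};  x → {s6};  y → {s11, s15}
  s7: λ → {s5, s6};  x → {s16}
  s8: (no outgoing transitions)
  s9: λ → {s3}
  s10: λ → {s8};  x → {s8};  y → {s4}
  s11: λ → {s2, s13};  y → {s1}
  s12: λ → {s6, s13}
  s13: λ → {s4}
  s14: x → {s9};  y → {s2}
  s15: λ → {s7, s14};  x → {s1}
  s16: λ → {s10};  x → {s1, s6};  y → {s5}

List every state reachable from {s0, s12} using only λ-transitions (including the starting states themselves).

{s0, s1, s4, s5, s6, s8, s10, s12, s13}

Start with {s0, s12}.
From s0 via λ: add s6, s13.
From s6 via λ: add s1, s5, s10.
From s13 via λ: add s4.
From s10 via λ: add s8.
No new states can be added; the closed set is {s0, s1, s4, s5, s6, s8, s10, s12, s13}.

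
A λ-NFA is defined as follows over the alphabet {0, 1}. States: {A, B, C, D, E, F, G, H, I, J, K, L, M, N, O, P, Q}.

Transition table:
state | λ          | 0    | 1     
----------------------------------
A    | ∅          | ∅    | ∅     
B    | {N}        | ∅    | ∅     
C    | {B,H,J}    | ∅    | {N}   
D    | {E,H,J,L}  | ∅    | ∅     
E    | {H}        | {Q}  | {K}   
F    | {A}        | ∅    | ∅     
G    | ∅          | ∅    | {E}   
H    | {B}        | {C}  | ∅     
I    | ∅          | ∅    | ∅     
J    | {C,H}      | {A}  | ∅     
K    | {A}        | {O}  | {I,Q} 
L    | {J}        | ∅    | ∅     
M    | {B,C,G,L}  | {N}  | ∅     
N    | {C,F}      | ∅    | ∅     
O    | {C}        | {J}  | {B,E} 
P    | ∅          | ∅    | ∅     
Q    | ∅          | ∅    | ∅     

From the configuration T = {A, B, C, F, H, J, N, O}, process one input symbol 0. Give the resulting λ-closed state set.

H on 0 → {C}.
J on 0 → {A}.
O on 0 → {J}.
No 0-transition from A, B, C, F, N.
Union after reading 0: {A, C, J}.
Now take the λ-closure:
From C via λ: add B, H.
From B via λ: add N.
From N via λ: add F.
No new states can be added; the closed set is {A, B, C, F, H, J, N}.

{A, B, C, F, H, J, N}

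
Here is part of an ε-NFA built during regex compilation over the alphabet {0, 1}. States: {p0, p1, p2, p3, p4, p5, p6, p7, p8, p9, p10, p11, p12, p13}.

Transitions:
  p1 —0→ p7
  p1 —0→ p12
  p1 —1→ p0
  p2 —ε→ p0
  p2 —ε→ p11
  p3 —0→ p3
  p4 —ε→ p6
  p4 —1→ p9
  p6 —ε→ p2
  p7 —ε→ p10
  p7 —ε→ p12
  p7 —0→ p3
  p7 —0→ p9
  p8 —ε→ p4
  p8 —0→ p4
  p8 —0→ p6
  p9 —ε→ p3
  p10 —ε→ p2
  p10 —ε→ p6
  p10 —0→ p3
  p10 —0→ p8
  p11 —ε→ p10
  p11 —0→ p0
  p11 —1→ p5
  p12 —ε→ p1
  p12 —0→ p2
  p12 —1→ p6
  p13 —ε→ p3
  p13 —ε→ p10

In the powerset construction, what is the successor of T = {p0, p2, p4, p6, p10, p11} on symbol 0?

p10 on 0 → {p3, p8}.
p11 on 0 → {p0}.
No 0-transition from p0, p2, p4, p6.
Union after reading 0: {p0, p3, p8}.
Now take the ε-closure:
From p8 via ε: add p4.
From p4 via ε: add p6.
From p6 via ε: add p2.
From p2 via ε: add p11.
From p11 via ε: add p10.
No new states can be added; the closed set is {p0, p2, p3, p4, p6, p8, p10, p11}.

{p0, p2, p3, p4, p6, p8, p10, p11}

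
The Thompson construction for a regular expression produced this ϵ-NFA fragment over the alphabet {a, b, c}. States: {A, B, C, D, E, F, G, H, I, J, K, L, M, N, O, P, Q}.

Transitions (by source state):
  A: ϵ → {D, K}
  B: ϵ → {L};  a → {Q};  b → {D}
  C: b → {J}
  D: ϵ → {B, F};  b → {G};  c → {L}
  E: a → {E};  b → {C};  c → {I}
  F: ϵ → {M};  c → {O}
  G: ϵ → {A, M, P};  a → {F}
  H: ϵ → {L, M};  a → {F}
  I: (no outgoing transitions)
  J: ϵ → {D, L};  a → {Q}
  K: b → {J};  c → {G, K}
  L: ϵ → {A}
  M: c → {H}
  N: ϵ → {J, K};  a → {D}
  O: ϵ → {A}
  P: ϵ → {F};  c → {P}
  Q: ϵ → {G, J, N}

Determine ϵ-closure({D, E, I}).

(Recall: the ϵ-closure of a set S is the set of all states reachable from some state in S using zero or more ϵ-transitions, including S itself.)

{A, B, D, E, F, I, K, L, M}

Start with {D, E, I}.
From D via ϵ: add B, F.
From B via ϵ: add L.
From F via ϵ: add M.
From L via ϵ: add A.
From A via ϵ: add K.
No new states can be added; the closed set is {A, B, D, E, F, I, K, L, M}.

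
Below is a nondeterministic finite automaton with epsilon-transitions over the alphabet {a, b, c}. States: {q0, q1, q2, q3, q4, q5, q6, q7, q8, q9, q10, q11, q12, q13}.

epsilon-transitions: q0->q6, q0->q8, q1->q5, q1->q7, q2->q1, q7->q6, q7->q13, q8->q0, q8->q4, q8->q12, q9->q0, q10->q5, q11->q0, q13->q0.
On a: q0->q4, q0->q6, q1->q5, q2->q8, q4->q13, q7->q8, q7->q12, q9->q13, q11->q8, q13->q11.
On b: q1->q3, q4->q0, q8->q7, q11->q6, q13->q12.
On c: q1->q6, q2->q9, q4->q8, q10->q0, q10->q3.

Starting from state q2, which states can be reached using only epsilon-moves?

Start with {q2}.
From q2 via epsilon: add q1.
From q1 via epsilon: add q5, q7.
From q7 via epsilon: add q6, q13.
From q13 via epsilon: add q0.
From q0 via epsilon: add q8.
From q8 via epsilon: add q4, q12.
No new states can be added; the closed set is {q0, q1, q2, q4, q5, q6, q7, q8, q12, q13}.

{q0, q1, q2, q4, q5, q6, q7, q8, q12, q13}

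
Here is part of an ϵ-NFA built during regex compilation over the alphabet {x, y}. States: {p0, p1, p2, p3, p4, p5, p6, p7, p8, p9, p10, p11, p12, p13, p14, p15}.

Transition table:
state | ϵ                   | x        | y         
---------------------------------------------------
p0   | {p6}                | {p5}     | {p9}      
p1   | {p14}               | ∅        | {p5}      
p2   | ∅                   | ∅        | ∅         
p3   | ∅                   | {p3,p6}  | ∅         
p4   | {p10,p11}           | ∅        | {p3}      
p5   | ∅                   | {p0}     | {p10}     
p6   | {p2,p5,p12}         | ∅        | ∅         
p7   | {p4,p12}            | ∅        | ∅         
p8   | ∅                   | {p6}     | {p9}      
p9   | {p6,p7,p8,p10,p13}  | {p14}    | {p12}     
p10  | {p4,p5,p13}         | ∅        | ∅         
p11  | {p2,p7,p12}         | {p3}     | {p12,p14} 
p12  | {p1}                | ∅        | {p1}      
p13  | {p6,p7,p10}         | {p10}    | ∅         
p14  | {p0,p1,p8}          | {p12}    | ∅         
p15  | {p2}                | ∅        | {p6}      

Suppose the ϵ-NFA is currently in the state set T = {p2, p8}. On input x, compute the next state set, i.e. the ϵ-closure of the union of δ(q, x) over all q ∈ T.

p8 on x → {p6}.
No x-transition from p2.
Union after reading x: {p6}.
Now take the ϵ-closure:
From p6 via ϵ: add p2, p5, p12.
From p12 via ϵ: add p1.
From p1 via ϵ: add p14.
From p14 via ϵ: add p0, p8.
No new states can be added; the closed set is {p0, p1, p2, p5, p6, p8, p12, p14}.

{p0, p1, p2, p5, p6, p8, p12, p14}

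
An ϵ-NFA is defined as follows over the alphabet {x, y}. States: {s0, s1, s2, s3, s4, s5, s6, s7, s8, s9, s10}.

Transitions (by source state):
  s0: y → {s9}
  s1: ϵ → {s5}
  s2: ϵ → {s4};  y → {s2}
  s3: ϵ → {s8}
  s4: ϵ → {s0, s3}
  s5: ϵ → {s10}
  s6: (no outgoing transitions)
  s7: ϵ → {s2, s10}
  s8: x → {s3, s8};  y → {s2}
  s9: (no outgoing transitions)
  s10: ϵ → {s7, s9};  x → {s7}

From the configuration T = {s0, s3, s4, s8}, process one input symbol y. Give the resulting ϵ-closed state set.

s0 on y → {s9}.
s8 on y → {s2}.
No y-transition from s3, s4.
Union after reading y: {s2, s9}.
Now take the ϵ-closure:
From s2 via ϵ: add s4.
From s4 via ϵ: add s0, s3.
From s3 via ϵ: add s8.
No new states can be added; the closed set is {s0, s2, s3, s4, s8, s9}.

{s0, s2, s3, s4, s8, s9}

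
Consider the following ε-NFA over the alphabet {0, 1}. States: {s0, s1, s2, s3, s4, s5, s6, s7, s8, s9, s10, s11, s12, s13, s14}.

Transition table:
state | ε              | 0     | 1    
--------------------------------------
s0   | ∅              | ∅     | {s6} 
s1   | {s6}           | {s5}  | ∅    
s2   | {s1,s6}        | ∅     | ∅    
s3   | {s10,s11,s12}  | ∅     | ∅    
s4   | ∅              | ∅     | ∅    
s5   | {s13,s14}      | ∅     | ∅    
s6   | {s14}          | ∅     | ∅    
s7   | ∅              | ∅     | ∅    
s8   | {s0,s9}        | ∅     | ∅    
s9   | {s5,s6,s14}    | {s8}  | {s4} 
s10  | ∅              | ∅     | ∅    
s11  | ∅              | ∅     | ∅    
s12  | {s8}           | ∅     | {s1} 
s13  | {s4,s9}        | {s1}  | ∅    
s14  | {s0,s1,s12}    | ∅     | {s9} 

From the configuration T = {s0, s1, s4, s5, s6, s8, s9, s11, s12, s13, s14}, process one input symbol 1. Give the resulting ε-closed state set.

{s0, s1, s4, s5, s6, s8, s9, s12, s13, s14}

s0 on 1 → {s6}.
s9 on 1 → {s4}.
s12 on 1 → {s1}.
s14 on 1 → {s9}.
No 1-transition from s1, s4, s5, s6, s8, s11, s13.
Union after reading 1: {s1, s4, s6, s9}.
Now take the ε-closure:
From s6 via ε: add s14.
From s9 via ε: add s5.
From s5 via ε: add s13.
From s14 via ε: add s0, s12.
From s12 via ε: add s8.
No new states can be added; the closed set is {s0, s1, s4, s5, s6, s8, s9, s12, s13, s14}.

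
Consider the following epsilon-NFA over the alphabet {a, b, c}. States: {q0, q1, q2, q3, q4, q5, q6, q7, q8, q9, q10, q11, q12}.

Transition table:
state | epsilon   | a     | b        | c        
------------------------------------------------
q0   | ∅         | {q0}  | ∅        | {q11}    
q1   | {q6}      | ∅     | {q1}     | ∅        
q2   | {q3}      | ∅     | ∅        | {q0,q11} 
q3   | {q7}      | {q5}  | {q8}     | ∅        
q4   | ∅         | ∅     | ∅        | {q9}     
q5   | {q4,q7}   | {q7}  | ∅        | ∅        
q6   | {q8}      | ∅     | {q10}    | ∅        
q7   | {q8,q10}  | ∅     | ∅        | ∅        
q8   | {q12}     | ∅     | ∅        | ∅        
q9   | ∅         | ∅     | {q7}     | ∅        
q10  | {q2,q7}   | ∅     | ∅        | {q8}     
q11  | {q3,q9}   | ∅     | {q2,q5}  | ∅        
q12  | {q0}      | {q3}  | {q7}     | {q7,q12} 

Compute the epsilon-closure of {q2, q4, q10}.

{q0, q2, q3, q4, q7, q8, q10, q12}

Start with {q2, q4, q10}.
From q2 via epsilon: add q3.
From q10 via epsilon: add q7.
From q7 via epsilon: add q8.
From q8 via epsilon: add q12.
From q12 via epsilon: add q0.
No new states can be added; the closed set is {q0, q2, q3, q4, q7, q8, q10, q12}.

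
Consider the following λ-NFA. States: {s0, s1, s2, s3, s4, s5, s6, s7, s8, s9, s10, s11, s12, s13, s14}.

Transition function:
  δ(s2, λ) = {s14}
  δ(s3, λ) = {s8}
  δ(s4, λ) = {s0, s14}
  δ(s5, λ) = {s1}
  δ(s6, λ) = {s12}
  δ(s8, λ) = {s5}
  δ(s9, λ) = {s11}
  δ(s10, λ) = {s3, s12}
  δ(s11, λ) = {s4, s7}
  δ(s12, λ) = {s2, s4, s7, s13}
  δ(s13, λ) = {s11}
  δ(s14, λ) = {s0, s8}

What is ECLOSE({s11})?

Start with {s11}.
From s11 via λ: add s4, s7.
From s4 via λ: add s0, s14.
From s14 via λ: add s8.
From s8 via λ: add s5.
From s5 via λ: add s1.
No new states can be added; the closed set is {s0, s1, s4, s5, s7, s8, s11, s14}.

{s0, s1, s4, s5, s7, s8, s11, s14}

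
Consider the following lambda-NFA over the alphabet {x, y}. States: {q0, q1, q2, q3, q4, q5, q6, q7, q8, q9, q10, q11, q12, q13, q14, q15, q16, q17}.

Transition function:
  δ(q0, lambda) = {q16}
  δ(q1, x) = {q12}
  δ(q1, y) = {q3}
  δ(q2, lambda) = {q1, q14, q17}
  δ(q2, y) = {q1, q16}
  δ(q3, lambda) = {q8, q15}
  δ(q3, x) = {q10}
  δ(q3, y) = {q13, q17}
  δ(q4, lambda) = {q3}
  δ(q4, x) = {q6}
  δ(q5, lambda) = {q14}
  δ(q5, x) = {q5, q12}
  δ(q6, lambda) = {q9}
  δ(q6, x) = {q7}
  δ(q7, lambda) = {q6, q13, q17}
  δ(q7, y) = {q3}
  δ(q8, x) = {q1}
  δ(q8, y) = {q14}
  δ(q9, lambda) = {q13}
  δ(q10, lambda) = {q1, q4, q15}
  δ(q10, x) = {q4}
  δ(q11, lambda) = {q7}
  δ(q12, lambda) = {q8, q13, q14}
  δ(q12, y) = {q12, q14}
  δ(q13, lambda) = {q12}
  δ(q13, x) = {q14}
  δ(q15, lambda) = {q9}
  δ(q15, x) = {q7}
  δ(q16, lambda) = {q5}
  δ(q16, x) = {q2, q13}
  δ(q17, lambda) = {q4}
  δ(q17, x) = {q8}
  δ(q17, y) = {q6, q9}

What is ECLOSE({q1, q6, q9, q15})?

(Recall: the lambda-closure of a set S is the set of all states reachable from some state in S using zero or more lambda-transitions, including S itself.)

Start with {q1, q6, q9, q15}.
From q9 via lambda: add q13.
From q13 via lambda: add q12.
From q12 via lambda: add q8, q14.
No new states can be added; the closed set is {q1, q6, q8, q9, q12, q13, q14, q15}.

{q1, q6, q8, q9, q12, q13, q14, q15}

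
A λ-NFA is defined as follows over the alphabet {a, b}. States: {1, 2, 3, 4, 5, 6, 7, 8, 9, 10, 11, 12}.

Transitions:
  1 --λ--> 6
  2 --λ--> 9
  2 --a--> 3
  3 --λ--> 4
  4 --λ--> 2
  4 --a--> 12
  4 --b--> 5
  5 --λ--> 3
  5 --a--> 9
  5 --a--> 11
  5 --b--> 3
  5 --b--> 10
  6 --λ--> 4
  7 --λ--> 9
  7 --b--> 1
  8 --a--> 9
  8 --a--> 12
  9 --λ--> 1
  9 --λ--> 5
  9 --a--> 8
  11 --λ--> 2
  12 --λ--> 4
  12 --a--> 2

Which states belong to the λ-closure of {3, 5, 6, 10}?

{1, 2, 3, 4, 5, 6, 9, 10}

Start with {3, 5, 6, 10}.
From 3 via λ: add 4.
From 4 via λ: add 2.
From 2 via λ: add 9.
From 9 via λ: add 1.
No new states can be added; the closed set is {1, 2, 3, 4, 5, 6, 9, 10}.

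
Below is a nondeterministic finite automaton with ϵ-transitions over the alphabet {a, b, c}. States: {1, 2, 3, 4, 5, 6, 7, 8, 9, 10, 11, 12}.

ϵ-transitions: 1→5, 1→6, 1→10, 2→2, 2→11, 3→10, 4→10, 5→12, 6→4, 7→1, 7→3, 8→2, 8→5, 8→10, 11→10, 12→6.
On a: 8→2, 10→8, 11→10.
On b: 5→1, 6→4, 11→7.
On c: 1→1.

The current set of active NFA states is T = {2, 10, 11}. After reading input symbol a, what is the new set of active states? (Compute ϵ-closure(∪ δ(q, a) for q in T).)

10 on a → {8}.
11 on a → {10}.
No a-transition from 2.
Union after reading a: {8, 10}.
Now take the ϵ-closure:
From 8 via ϵ: add 2, 5.
From 2 via ϵ: add 11.
From 5 via ϵ: add 12.
From 12 via ϵ: add 6.
From 6 via ϵ: add 4.
No new states can be added; the closed set is {2, 4, 5, 6, 8, 10, 11, 12}.

{2, 4, 5, 6, 8, 10, 11, 12}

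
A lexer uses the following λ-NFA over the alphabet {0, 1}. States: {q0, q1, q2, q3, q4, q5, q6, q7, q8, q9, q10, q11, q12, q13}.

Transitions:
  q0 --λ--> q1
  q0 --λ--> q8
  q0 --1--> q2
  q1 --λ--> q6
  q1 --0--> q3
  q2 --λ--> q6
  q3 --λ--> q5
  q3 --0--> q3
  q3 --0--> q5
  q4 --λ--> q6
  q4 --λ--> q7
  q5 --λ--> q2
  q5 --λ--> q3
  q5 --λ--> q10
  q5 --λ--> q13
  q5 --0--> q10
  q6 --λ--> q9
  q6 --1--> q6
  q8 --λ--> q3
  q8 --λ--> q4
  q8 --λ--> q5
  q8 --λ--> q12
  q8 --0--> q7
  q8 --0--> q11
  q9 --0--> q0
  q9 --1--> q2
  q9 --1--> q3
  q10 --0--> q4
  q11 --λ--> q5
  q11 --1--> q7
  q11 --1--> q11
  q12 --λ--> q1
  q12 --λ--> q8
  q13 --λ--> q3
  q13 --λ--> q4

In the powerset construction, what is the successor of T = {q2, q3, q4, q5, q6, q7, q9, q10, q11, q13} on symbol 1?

q6 on 1 → {q6}.
q9 on 1 → {q2, q3}.
q11 on 1 → {q7, q11}.
No 1-transition from q2, q3, q4, q5, q7, q10, q13.
Union after reading 1: {q2, q3, q6, q7, q11}.
Now take the λ-closure:
From q3 via λ: add q5.
From q6 via λ: add q9.
From q5 via λ: add q10, q13.
From q13 via λ: add q4.
No new states can be added; the closed set is {q2, q3, q4, q5, q6, q7, q9, q10, q11, q13}.

{q2, q3, q4, q5, q6, q7, q9, q10, q11, q13}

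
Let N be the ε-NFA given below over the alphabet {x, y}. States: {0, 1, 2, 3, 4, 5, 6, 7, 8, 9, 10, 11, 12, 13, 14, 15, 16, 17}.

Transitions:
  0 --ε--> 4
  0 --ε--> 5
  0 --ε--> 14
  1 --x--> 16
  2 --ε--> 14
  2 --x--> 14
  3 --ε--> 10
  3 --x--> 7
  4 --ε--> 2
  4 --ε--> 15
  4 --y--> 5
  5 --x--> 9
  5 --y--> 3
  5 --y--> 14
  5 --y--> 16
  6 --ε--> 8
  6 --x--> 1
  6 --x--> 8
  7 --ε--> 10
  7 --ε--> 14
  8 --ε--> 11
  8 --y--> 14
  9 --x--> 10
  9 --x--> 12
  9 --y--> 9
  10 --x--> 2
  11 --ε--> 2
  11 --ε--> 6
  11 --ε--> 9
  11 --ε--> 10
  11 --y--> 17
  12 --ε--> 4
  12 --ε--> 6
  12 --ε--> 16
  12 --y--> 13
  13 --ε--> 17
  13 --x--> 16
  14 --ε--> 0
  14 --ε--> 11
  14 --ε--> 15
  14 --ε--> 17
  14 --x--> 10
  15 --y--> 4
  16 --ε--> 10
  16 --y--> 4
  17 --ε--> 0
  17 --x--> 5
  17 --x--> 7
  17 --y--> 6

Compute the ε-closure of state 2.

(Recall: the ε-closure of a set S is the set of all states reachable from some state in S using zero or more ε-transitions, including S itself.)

Start with {2}.
From 2 via ε: add 14.
From 14 via ε: add 0, 11, 15, 17.
From 0 via ε: add 4, 5.
From 11 via ε: add 6, 9, 10.
From 6 via ε: add 8.
No new states can be added; the closed set is {0, 2, 4, 5, 6, 8, 9, 10, 11, 14, 15, 17}.

{0, 2, 4, 5, 6, 8, 9, 10, 11, 14, 15, 17}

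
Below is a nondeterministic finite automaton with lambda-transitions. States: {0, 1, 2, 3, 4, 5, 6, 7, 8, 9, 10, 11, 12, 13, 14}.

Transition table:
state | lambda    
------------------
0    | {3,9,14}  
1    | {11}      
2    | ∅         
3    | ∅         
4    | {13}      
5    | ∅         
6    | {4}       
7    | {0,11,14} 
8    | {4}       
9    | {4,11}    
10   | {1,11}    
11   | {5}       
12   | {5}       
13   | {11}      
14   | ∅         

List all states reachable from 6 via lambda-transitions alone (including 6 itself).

Start with {6}.
From 6 via lambda: add 4.
From 4 via lambda: add 13.
From 13 via lambda: add 11.
From 11 via lambda: add 5.
No new states can be added; the closed set is {4, 5, 6, 11, 13}.

{4, 5, 6, 11, 13}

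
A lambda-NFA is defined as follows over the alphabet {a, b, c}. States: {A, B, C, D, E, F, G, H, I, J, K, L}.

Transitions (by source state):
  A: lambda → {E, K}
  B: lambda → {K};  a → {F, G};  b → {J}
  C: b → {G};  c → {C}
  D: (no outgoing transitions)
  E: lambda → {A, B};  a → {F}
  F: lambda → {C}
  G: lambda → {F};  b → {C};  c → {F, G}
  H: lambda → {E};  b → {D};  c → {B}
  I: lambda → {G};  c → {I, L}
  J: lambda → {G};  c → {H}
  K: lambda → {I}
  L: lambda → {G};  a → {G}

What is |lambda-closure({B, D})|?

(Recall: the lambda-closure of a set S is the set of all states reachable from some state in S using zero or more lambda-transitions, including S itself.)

Start with {B, D}.
From B via lambda: add K.
From K via lambda: add I.
From I via lambda: add G.
From G via lambda: add F.
From F via lambda: add C.
lambda-closure = {B, C, D, F, G, I, K}, which has 7 states.

7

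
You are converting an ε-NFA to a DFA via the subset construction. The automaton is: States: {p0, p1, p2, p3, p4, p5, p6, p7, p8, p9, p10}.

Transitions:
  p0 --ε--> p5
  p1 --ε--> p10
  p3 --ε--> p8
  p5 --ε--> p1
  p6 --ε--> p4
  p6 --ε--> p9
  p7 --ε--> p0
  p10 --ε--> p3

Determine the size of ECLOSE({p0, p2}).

Start with {p0, p2}.
From p0 via ε: add p5.
From p5 via ε: add p1.
From p1 via ε: add p10.
From p10 via ε: add p3.
From p3 via ε: add p8.
ε-closure = {p0, p1, p2, p3, p5, p8, p10}, which has 7 states.

7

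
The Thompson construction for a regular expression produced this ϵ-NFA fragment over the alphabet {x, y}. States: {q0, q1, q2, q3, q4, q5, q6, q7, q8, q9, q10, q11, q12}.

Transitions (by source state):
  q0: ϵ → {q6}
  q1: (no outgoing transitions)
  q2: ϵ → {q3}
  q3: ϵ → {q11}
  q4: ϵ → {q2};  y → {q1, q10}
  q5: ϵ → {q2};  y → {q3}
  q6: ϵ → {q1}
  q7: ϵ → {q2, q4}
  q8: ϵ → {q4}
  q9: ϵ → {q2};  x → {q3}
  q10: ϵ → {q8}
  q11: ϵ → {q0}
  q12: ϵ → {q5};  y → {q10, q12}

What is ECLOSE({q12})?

{q0, q1, q2, q3, q5, q6, q11, q12}

Start with {q12}.
From q12 via ϵ: add q5.
From q5 via ϵ: add q2.
From q2 via ϵ: add q3.
From q3 via ϵ: add q11.
From q11 via ϵ: add q0.
From q0 via ϵ: add q6.
From q6 via ϵ: add q1.
No new states can be added; the closed set is {q0, q1, q2, q3, q5, q6, q11, q12}.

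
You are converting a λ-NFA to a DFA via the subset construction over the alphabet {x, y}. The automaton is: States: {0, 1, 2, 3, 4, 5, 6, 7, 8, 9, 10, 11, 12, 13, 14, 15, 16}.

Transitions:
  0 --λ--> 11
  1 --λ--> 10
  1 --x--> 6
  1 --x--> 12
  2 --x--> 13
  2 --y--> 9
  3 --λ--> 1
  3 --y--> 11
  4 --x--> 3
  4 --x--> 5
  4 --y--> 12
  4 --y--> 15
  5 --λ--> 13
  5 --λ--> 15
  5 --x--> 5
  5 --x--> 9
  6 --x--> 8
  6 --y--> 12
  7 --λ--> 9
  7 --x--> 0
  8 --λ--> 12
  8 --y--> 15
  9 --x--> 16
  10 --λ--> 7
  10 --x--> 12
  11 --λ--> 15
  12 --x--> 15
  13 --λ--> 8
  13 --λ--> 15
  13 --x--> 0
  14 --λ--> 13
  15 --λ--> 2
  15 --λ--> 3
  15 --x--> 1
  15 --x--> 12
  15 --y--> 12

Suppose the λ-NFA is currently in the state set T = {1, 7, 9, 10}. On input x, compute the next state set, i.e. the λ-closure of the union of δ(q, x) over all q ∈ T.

{0, 1, 2, 3, 6, 7, 9, 10, 11, 12, 15, 16}

1 on x → {6, 12}.
7 on x → {0}.
9 on x → {16}.
10 on x → {12}.
Union after reading x: {0, 6, 12, 16}.
Now take the λ-closure:
From 0 via λ: add 11.
From 11 via λ: add 15.
From 15 via λ: add 2, 3.
From 3 via λ: add 1.
From 1 via λ: add 10.
From 10 via λ: add 7.
From 7 via λ: add 9.
No new states can be added; the closed set is {0, 1, 2, 3, 6, 7, 9, 10, 11, 12, 15, 16}.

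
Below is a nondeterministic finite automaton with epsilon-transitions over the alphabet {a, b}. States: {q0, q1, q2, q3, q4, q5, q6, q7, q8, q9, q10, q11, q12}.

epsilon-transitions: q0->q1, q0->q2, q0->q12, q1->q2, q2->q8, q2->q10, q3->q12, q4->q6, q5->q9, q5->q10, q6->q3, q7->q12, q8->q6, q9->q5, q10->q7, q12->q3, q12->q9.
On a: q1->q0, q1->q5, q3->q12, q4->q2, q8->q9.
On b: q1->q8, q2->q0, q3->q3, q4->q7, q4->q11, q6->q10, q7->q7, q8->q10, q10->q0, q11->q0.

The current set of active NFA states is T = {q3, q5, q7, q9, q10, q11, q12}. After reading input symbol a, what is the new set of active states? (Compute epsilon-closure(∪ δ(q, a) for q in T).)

q3 on a → {q12}.
No a-transition from q5, q7, q9, q10, q11, q12.
Union after reading a: {q12}.
Now take the epsilon-closure:
From q12 via epsilon: add q3, q9.
From q9 via epsilon: add q5.
From q5 via epsilon: add q10.
From q10 via epsilon: add q7.
No new states can be added; the closed set is {q3, q5, q7, q9, q10, q12}.

{q3, q5, q7, q9, q10, q12}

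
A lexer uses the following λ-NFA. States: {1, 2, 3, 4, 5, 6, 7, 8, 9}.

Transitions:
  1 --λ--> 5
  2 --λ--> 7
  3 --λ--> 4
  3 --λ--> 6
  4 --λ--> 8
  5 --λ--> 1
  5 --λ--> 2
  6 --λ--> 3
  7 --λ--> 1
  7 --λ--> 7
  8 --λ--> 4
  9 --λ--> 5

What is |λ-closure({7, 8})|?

6

Start with {7, 8}.
From 7 via λ: add 1.
From 8 via λ: add 4.
From 1 via λ: add 5.
From 5 via λ: add 2.
λ-closure = {1, 2, 4, 5, 7, 8}, which has 6 states.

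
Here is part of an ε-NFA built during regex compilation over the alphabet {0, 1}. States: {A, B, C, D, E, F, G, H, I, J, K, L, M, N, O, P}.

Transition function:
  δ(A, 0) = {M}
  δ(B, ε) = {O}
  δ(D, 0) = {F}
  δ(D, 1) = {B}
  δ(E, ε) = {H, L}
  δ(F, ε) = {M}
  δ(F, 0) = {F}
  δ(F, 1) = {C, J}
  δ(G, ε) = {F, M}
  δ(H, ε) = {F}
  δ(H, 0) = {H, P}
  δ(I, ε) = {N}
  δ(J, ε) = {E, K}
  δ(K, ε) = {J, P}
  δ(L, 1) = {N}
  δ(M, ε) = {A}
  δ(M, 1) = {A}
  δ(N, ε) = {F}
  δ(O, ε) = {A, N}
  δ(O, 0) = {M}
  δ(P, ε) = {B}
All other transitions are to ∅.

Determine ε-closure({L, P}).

{A, B, F, L, M, N, O, P}

Start with {L, P}.
From P via ε: add B.
From B via ε: add O.
From O via ε: add A, N.
From N via ε: add F.
From F via ε: add M.
No new states can be added; the closed set is {A, B, F, L, M, N, O, P}.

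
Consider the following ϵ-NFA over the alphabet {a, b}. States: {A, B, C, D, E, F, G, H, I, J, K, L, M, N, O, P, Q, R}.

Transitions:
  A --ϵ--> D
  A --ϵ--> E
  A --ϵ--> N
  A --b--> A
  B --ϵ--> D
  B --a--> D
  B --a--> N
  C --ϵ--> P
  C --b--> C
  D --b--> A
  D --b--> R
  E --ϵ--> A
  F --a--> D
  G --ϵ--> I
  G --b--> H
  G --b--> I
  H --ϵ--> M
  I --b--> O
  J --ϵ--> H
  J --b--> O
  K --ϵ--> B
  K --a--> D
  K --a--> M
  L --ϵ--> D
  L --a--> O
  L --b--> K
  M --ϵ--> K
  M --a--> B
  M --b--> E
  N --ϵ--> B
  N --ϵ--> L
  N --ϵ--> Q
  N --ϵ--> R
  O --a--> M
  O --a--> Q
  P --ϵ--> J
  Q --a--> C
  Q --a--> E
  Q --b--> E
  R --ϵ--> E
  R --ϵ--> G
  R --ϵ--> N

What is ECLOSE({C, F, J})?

Start with {C, F, J}.
From C via ϵ: add P.
From J via ϵ: add H.
From H via ϵ: add M.
From M via ϵ: add K.
From K via ϵ: add B.
From B via ϵ: add D.
No new states can be added; the closed set is {B, C, D, F, H, J, K, M, P}.

{B, C, D, F, H, J, K, M, P}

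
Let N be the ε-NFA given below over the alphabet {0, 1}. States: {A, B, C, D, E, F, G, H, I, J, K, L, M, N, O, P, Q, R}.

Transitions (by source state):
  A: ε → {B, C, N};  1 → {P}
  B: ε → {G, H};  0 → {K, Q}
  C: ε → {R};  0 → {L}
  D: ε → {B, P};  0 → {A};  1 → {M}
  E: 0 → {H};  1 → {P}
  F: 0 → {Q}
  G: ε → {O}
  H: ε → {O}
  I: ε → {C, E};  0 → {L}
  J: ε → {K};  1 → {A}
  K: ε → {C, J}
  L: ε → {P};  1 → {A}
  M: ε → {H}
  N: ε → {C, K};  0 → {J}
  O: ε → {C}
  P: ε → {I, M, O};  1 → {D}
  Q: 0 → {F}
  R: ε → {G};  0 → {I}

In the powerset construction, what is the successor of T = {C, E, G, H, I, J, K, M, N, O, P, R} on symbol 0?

{C, E, G, H, I, J, K, L, M, O, P, R}

C on 0 → {L}.
E on 0 → {H}.
I on 0 → {L}.
N on 0 → {J}.
R on 0 → {I}.
No 0-transition from G, H, J, K, M, O, P.
Union after reading 0: {H, I, J, L}.
Now take the ε-closure:
From H via ε: add O.
From I via ε: add C, E.
From J via ε: add K.
From L via ε: add P.
From C via ε: add R.
From P via ε: add M.
From R via ε: add G.
No new states can be added; the closed set is {C, E, G, H, I, J, K, L, M, O, P, R}.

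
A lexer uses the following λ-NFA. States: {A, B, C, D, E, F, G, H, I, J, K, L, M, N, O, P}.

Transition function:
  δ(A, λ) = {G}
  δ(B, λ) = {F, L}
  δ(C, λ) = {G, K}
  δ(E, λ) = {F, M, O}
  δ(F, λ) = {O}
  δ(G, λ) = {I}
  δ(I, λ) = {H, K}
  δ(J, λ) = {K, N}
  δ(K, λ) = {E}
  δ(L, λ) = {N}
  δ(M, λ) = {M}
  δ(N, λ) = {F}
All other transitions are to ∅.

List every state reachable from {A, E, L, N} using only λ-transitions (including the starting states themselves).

Start with {A, E, L, N}.
From A via λ: add G.
From E via λ: add F, M, O.
From G via λ: add I.
From I via λ: add H, K.
No new states can be added; the closed set is {A, E, F, G, H, I, K, L, M, N, O}.

{A, E, F, G, H, I, K, L, M, N, O}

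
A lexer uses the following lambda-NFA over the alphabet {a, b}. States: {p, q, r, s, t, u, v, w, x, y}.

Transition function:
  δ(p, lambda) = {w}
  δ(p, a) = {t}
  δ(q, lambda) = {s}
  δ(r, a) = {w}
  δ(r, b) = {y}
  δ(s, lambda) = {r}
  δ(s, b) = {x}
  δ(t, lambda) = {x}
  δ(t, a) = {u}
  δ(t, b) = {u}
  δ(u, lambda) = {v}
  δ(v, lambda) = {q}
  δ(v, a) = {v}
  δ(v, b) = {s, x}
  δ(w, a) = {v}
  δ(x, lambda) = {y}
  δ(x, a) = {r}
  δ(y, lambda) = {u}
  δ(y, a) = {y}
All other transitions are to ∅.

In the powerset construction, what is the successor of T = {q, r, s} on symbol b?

{q, r, s, u, v, x, y}

r on b → {y}.
s on b → {x}.
No b-transition from q.
Union after reading b: {x, y}.
Now take the lambda-closure:
From y via lambda: add u.
From u via lambda: add v.
From v via lambda: add q.
From q via lambda: add s.
From s via lambda: add r.
No new states can be added; the closed set is {q, r, s, u, v, x, y}.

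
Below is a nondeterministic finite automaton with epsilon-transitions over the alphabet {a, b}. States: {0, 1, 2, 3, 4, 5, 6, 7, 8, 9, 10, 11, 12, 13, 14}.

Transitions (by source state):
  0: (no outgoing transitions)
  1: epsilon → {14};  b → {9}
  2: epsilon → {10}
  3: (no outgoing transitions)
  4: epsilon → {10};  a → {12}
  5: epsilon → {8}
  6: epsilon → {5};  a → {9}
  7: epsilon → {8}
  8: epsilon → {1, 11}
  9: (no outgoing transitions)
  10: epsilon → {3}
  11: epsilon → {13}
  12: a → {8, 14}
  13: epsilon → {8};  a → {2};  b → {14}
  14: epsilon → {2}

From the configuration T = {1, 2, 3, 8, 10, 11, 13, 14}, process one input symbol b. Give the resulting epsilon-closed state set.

1 on b → {9}.
13 on b → {14}.
No b-transition from 2, 3, 8, 10, 11, 14.
Union after reading b: {9, 14}.
Now take the epsilon-closure:
From 14 via epsilon: add 2.
From 2 via epsilon: add 10.
From 10 via epsilon: add 3.
No new states can be added; the closed set is {2, 3, 9, 10, 14}.

{2, 3, 9, 10, 14}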